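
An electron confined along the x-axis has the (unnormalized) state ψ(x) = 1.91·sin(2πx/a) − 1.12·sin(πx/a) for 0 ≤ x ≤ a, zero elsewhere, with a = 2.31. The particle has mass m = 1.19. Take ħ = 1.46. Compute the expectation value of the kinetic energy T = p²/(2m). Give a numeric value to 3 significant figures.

T = −(ħ²/2m) d²/dx², so ⟨T⟩ = −(ħ²/2m) ∫ ψ*·ψ'' dx / ∫|ψ|² dx; with m = 1.19.
d²/dx² sin(jπx/a) = −(jπ/a)²·sin(jπx/a); on 0 ≤ x ≤ a, ∫sin²(jπx/a) dx = a/2 and ∫sin(jπx/a)·sin(lπx/a) dx = 0 for j ≠ l, so only diagonal terms survive in ∫|ψ|² and ∫ψ·ψ″; ∫ψ·ψ′ dx = [ψ²/2] between the walls = 0.
State is unnormalized: ∫|ψ|² dx = 5.6624, and ∫ψ*·(−ħ²/2m · ψ'') dx = 30.320, so ⟨T⟩ = 30.320 / 5.6624.
⟨T⟩ = 5.3546.

5.35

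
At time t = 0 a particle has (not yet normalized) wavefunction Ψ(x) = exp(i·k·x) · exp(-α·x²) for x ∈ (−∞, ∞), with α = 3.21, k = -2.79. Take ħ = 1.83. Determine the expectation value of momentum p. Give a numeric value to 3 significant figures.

-5.11

p Ψ = −iħ dΨ/dx; then ⟨p⟩ = ∫ Ψ*·(pΨ) dx / ∫|Ψ|² dx.
Gaussian moments: ∫x^(2j)·e^(−2αx²) dx = (2j−1)!!/(4α)^j · √(π/(2α)), odd powers integrate to 0; here √(π/(2α)) = 0.69953. Derivatives: Ψ′ = (ik − 2αx)·Ψ, Ψ″ = ((ik − 2αx)² − 2α)·Ψ; the odd-in-x pieces drop out.
State is unnormalized: ∫|Ψ|² dx = 0.69953, and ∫Ψ*·(−iħ Ψ') dx = -3.5716, so ⟨p⟩ = -3.5716 / 0.69953.
⟨p⟩ = -5.1057.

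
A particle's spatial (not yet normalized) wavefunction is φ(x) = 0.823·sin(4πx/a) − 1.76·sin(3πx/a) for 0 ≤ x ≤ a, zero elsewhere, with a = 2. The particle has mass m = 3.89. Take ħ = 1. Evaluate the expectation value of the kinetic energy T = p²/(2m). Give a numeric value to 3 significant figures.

3.25

T = −(ħ²/2m) d²/dx², so ⟨T⟩ = −(ħ²/2m) ∫ φ*·φ'' dx / ∫|φ|² dx; with m = 3.89.
d²/dx² sin(jπx/a) = −(jπ/a)²·sin(jπx/a); on 0 ≤ x ≤ a, ∫sin²(jπx/a) dx = a/2 and ∫sin(jπx/a)·sin(lπx/a) dx = 0 for j ≠ l, so only diagonal terms survive in ∫|φ|² and ∫φ·φ″; ∫φ·φ′ dx = [φ²/2] between the walls = 0.
State is unnormalized: ∫|φ|² dx = 3.7749, and ∫φ*·(−ħ²/2m · φ'') dx = 12.279, so ⟨T⟩ = 12.279 / 3.7749.
⟨T⟩ = 3.2527.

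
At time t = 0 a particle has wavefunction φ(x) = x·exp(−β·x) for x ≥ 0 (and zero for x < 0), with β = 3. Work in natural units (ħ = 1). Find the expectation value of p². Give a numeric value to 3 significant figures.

9.00

p² φ = −ħ² d²φ/dx²; ⟨p²⟩ = −ħ² ∫ φ*·φ'' dx / ∫|φ|² dx.
Differentiate x·exp(−β·x) with the product rule; every integrand then reduces to terms xʲ·e^(−2βx) on [0, ∞), with ∫₀^∞ xʲ·e^(−2βx) dx = j!/(2β)^(j+1).
State is unnormalized: ∫|φ|² dx = 0.0092593, and ∫φ*·(−ħ² φ'') dx = 0.083333, so ⟨p²⟩ = 0.083333 / 0.0092593.
⟨p²⟩ = 9.0000.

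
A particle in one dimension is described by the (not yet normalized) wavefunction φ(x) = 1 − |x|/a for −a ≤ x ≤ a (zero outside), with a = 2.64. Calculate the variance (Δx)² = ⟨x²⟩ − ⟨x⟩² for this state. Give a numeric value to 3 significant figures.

Compute ⟨x⟩ and ⟨x²⟩ separately, then (Δx)² = ⟨x²⟩ − ⟨x⟩².
φ is even, so ∫ over [−a, a] = 2∫₀ᵃ with φ = 1 − x/a there: ∫₀ᵃ (1 − x/a)² dx = a/3, ∫₀ᵃ x²(1 − x/a)² dx = a³/30, ∫₀ᵃ x⁴(1 − x/a)² dx = a⁵/105.
Normalization: ∫|φ|² dx = 1.7600.
⟨x⟩ = 0.0000 and ⟨x²⟩ = 0.69696.
(Δx)² = 0.69696 − (0.0000)² = 0.69696.

0.697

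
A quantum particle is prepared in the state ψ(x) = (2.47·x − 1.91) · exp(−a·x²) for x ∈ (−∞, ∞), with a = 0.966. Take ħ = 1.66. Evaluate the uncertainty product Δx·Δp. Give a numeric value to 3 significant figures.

0.917

Δx = √(⟨x²⟩−⟨x⟩²), Δp = √(⟨p²⟩−⟨p⟩²).
Expand each integrand as polynomial × e^(−2ax²) and use ∫x^(2j)·e^(−2ax²) dx = (2j−1)!!/(4a)^j · √(π/(2a)), odd powers → 0; here √(π/(2a)) = 1.2752. Differentiate with the product rule, d/dx e^(−ax²) = −2ax·e^(−ax²).
Normalization: ∫|ψ|² dx = 6.6654.
⟨x⟩ = -0.46716, ⟨x²⟩ = 0.41515 ⇒ Δx = 0.44374.
⟨p⟩ = 0.0000, ⟨p²⟩ = 4.2701 ⇒ Δp = 2.0664.
Δx·Δp = 0.91695.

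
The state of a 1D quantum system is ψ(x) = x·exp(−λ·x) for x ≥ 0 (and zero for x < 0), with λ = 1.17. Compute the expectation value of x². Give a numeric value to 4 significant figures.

2.192

⟨x²⟩ = ∫ x²·|ψ|² dx / ∫|ψ|² dx (integrals over the domain).
Every integrand reduces to terms xʲ·e^(−2λx) on [0, ∞); use ∫₀^∞ xʲ·e^(−2λx) dx = j!/(2λ)^(j+1).
State is unnormalized: ∫|ψ|² dx = 0.15609, and ∫ψ*·x²·ψ dx = 0.34208, so ⟨x²⟩ = 0.34208 / 0.15609.
⟨x²⟩ = 2.1915.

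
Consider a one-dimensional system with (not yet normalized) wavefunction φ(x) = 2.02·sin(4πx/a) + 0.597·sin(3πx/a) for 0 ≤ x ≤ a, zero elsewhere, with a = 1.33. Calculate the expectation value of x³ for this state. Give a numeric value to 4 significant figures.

⟨x³⟩ = ∫ x³·|φ|² dx / ∫|φ|² dx (integrals over the domain).
On 0 ≤ x ≤ a (j ≠ l): ∫sin²(jπx/a) dx = a/2, ∫sin(jπx/a)·sin(lπx/a) dx = 0; diagonal moments ∫x·sin²(jπx/a) dx = a²/4, ∫x²·sin²(jπx/a) dx = a³·(1/6 − 1/(4j²π²)); cross terms ∫x·sin(jπx/a)·sin(lπx/a) dx = 0 for j + l even and −4jla²/(π²(j² − l²)²) for j + l odd, ∫x²·sin(jπx/a)·sin(lπx/a) dx = (−1)^(j+l)·4jla³/(π²(j² − l²)²); higher powers the same way via product-to-sum and parts.
State is unnormalized: ∫|φ|² dx = 2.9505, and ∫φ*·x³·φ dx = 1.0414, so ⟨x³⟩ = 1.0414 / 2.9505.
⟨x³⟩ = 0.35296.

0.3530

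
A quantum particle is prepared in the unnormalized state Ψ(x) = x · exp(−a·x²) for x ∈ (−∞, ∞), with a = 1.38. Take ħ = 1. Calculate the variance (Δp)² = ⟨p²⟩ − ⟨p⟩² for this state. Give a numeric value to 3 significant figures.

4.14

Compute ⟨p⟩ and ⟨p²⟩ separately; (Δp)² = ⟨p²⟩ − ⟨p⟩².
Expand each integrand as polynomial × e^(−2ax²) and use ∫x^(2j)·e^(−2ax²) dx = (2j−1)!!/(4a)^j · √(π/(2a)), odd powers → 0; here √(π/(2a)) = 1.0669. Differentiate with the product rule, d/dx e^(−ax²) = −2ax·e^(−ax²).
Normalization: ∫|Ψ|² dx = 0.19328.
⟨p⟩ = 0.0000 and ⟨p²⟩ = 4.1400.
(Δp)² = 4.1400 − (0.0000)² = 4.1400.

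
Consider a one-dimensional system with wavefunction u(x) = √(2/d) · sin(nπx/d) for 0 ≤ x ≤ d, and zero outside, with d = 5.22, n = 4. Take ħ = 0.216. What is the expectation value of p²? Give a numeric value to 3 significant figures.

p² u = −ħ² d²u/dx²; ⟨p²⟩ = −ħ² ∫ u*·u'' dx.
d/dx sin(nπx/d) = (nπ/d)·cos(nπx/d) and d²/dx² sin(nπx/d) = −(nπ/d)²·sin(nπx/d); on 0 ≤ x ≤ d, ∫sin²(nπx/d) dx = d/2 and ∫sin(nπx/d)·cos(nπx/d) dx = 0.
⟨p²⟩ = 0.27039.

0.270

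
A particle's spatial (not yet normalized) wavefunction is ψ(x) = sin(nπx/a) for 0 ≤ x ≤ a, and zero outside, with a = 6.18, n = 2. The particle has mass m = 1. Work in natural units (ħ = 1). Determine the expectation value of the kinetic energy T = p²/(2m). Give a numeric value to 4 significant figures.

0.5168

T = −(ħ²/2m) d²/dx², so ⟨T⟩ = −(ħ²/2m) ∫ ψ*·ψ'' dx / ∫|ψ|² dx; with m = 1.
d/dx sin(nπx/a) = (nπ/a)·cos(nπx/a) and d²/dx² sin(nπx/a) = −(nπ/a)²·sin(nπx/a); on 0 ≤ x ≤ a, ∫sin²(nπx/a) dx = a/2 and ∫sin(nπx/a)·cos(nπx/a) dx = 0.
State is unnormalized: ∫|ψ|² dx = 3.0900, and ∫ψ*·(−ħ²/2m · ψ'') dx = 1.5970, so ⟨T⟩ = 1.5970 / 3.0900.
⟨T⟩ = 0.51684.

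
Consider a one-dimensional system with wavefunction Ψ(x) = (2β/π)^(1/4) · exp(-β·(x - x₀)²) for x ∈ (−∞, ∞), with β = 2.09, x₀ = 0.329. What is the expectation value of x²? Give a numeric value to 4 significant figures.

⟨x²⟩ = ∫ x²·|Ψ|² dx (integrals over the domain).
Gaussian moments (u = x − x₀): ∫u^(2j)·e^(−2βu²) du = (2j−1)!!/(4β)^j · √(π/(2β)), odd powers integrate to 0; here √(π/(2β)) = 0.86694.
⟨x²⟩ = 0.22786.

0.2279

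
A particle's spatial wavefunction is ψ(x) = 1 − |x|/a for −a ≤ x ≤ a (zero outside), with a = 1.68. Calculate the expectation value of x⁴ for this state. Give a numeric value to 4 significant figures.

⟨x⁴⟩ = ∫ x⁴·|ψ|² dx / ∫|ψ|² dx (integrals over the domain).
ψ is even, so ∫ over [−a, a] = 2∫₀ᵃ with ψ = 1 − x/a there: ∫₀ᵃ (1 − x/a)² dx = a/3, ∫₀ᵃ x²(1 − x/a)² dx = a³/30, ∫₀ᵃ x⁴(1 − x/a)² dx = a⁵/105.
State is unnormalized: ∫|ψ|² dx = 1.1200, and ∫ψ*·x⁴·ψ dx = 0.25491, so ⟨x⁴⟩ = 0.25491 / 1.1200.
⟨x⁴⟩ = 0.22760.

0.2276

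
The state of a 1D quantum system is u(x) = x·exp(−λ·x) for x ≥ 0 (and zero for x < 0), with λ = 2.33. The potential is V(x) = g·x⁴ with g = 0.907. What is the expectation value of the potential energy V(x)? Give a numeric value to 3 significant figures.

0.692

⟨V⟩ = ∫ V(x)·|u|² dx / ∫|u|² dx.
Every integrand reduces to terms xʲ·e^(−2λx) on [0, ∞); use ∫₀^∞ xʲ·e^(−2λx) dx = j!/(2λ)^(j+1).
State is unnormalized: ∫|u|² dx = 0.019764, and ∫u*·V(x)·u dx = 0.013685, so ⟨V⟩ = 0.013685 / 0.019764.
⟨V⟩ = 0.69241.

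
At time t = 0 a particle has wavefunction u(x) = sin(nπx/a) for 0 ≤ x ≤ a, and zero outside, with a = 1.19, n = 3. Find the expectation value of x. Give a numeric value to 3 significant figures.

0.595

⟨x⟩ = ∫ x·|u|² dx / ∫|u|² dx (integrals over the domain).
With sin²θ = (1 − cos2θ)/2 on 0 ≤ x ≤ a: ∫sin²(nπx/a) dx = a/2, ∫x·sin²(nπx/a) dx = a²/4, ∫x²·sin²(nπx/a) dx = a³·(1/6 − 1/(4n²π²)); higher powers xᵏ the same way, integrating xᵏ·cos(2nπx/a) by parts.
State is unnormalized: ∫|u|² dx = 0.59500, and ∫u*·x·u dx = 0.35403, so ⟨x⟩ = 0.35403 / 0.59500.
⟨x⟩ = 0.59500.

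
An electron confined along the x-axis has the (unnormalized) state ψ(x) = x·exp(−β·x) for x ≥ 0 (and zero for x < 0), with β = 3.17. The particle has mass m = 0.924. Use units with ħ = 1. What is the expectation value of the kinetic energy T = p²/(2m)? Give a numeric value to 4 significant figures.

5.438

T = −(ħ²/2m) d²/dx², so ⟨T⟩ = −(ħ²/2m) ∫ ψ*·ψ'' dx / ∫|ψ|² dx; with m = 0.924.
Differentiate x·exp(−β·x) with the product rule; every integrand then reduces to terms xʲ·e^(−2βx) on [0, ∞), with ∫₀^∞ xʲ·e^(−2βx) dx = j!/(2β)^(j+1).
State is unnormalized: ∫|ψ|² dx = 0.0078481, and ∫ψ*·(−ħ²/2m · ψ'') dx = 0.042676, so ⟨T⟩ = 0.042676 / 0.0078481.
⟨T⟩ = 5.4377.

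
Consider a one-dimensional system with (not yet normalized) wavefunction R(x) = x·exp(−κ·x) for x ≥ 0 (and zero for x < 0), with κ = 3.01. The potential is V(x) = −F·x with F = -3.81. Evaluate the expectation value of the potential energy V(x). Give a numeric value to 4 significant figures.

1.899

⟨V⟩ = ∫ V(x)·|R|² dx / ∫|R|² dx.
Every integrand reduces to terms xʲ·e^(−2κx) on [0, ∞); use ∫₀^∞ xʲ·e^(−2κx) dx = j!/(2κ)^(j+1).
State is unnormalized: ∫|R|² dx = 0.0091673, and ∫R*·V(x)·R dx = 0.017406, so ⟨V⟩ = 0.017406 / 0.0091673.
⟨V⟩ = 1.8987.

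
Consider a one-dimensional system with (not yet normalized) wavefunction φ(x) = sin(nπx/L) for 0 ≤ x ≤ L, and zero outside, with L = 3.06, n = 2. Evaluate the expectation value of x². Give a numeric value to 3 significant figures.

3.00

⟨x²⟩ = ∫ x²·|φ|² dx / ∫|φ|² dx (integrals over the domain).
With sin²θ = (1 − cos2θ)/2 on 0 ≤ x ≤ L: ∫sin²(nπx/L) dx = L/2, ∫x·sin²(nπx/L) dx = L²/4, ∫x²·sin²(nπx/L) dx = L³·(1/6 − 1/(4n²π²)); higher powers xᵏ the same way, integrating xᵏ·cos(2nπx/L) by parts.
State is unnormalized: ∫|φ|² dx = 1.5300, and ∫φ*·x²·φ dx = 4.5940, so ⟨x²⟩ = 4.5940 / 1.5300.
⟨x²⟩ = 3.0026.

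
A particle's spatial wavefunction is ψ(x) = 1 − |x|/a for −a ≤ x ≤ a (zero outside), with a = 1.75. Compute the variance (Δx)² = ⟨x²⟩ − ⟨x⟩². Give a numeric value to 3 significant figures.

Compute ⟨x⟩ and ⟨x²⟩ separately, then (Δx)² = ⟨x²⟩ − ⟨x⟩².
ψ is even, so ∫ over [−a, a] = 2∫₀ᵃ with ψ = 1 − x/a there: ∫₀ᵃ (1 − x/a)² dx = a/3, ∫₀ᵃ x²(1 − x/a)² dx = a³/30, ∫₀ᵃ x⁴(1 − x/a)² dx = a⁵/105.
Normalization: ∫|ψ|² dx = 1.1667.
⟨x⟩ = 0.0000 and ⟨x²⟩ = 0.30625.
(Δx)² = 0.30625 − (0.0000)² = 0.30625.

0.306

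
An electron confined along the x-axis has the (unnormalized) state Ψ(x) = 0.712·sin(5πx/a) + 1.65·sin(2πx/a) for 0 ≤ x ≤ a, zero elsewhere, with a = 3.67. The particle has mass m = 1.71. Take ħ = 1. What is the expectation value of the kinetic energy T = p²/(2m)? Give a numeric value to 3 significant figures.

1.56

T = −(ħ²/2m) d²/dx², so ⟨T⟩ = −(ħ²/2m) ∫ Ψ*·Ψ'' dx / ∫|Ψ|² dx; with m = 1.71.
d²/dx² sin(jπx/a) = −(jπ/a)²·sin(jπx/a); on 0 ≤ x ≤ a, ∫sin²(jπx/a) dx = a/2 and ∫sin(jπx/a)·sin(lπx/a) dx = 0 for j ≠ l, so only diagonal terms survive in ∫|Ψ|² and ∫Ψ·Ψ″; ∫Ψ·Ψ′ dx = [Ψ²/2] between the walls = 0.
State is unnormalized: ∫|Ψ|² dx = 5.9260, and ∫Ψ*·(−ħ²/2m · Ψ'') dx = 9.2644, so ⟨T⟩ = 9.2644 / 5.9260.
⟨T⟩ = 1.5633.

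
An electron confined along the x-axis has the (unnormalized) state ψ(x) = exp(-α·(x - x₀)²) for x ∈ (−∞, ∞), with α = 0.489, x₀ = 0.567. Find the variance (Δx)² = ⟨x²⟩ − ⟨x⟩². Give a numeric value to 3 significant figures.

0.511

Compute ⟨x⟩ and ⟨x²⟩ separately, then (Δx)² = ⟨x²⟩ − ⟨x⟩².
Gaussian moments (u = x − x₀): ∫u^(2j)·e^(−2αu²) du = (2j−1)!!/(4α)^j · √(π/(2α)), odd powers integrate to 0; here √(π/(2α)) = 1.7923.
Normalization: ∫|ψ|² dx = 1.7923.
⟨x⟩ = 0.56700 and ⟨x²⟩ = 0.83274.
(Δx)² = 0.83274 − (0.56700)² = 0.51125.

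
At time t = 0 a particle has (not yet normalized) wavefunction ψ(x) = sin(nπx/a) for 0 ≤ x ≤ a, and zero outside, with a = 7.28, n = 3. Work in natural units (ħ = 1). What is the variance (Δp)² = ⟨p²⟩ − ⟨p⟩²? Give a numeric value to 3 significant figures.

Compute ⟨p⟩ and ⟨p²⟩ separately; (Δp)² = ⟨p²⟩ − ⟨p⟩².
d/dx sin(nπx/a) = (nπ/a)·cos(nπx/a) and d²/dx² sin(nπx/a) = −(nπ/a)²·sin(nπx/a); on 0 ≤ x ≤ a, ∫sin²(nπx/a) dx = a/2 and ∫sin(nπx/a)·cos(nπx/a) dx = 0.
Normalization: ∫|ψ|² dx = 3.6400.
⟨p⟩ = 0.0000 and ⟨p²⟩ = 1.6760.
(Δp)² = 1.6760 − (0.0000)² = 1.6760.

1.68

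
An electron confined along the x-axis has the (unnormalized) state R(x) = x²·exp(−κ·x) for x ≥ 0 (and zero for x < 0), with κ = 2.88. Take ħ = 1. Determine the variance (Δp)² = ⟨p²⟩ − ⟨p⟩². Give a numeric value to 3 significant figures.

Compute ⟨p⟩ and ⟨p²⟩ separately; (Δp)² = ⟨p²⟩ − ⟨p⟩².
Differentiate x²·exp(−κ·x) with the product rule; every integrand then reduces to terms xʲ·e^(−2κx) on [0, ∞), with ∫₀^∞ xʲ·e^(−2κx) dx = j!/(2κ)^(j+1).
Normalization: ∫|R|² dx = 0.0037853.
⟨p⟩ = 0.0000 and ⟨p²⟩ = 2.7648.
(Δp)² = 2.7648 − (0.0000)² = 2.7648.

2.76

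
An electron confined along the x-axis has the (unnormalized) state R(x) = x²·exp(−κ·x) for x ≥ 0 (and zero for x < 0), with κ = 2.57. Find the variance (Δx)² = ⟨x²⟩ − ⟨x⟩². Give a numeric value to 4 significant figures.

0.1893

Compute ⟨x⟩ and ⟨x²⟩ separately, then (Δx)² = ⟨x²⟩ − ⟨x⟩².
Every integrand reduces to terms xʲ·e^(−2κx) on [0, ∞); use ∫₀^∞ xʲ·e^(−2κx) dx = j!/(2κ)^(j+1).
Normalization: ∫|R|² dx = 0.0066895.
⟨x⟩ = 0.97276 and ⟨x²⟩ = 1.1355.
(Δx)² = 1.1355 − (0.97276)² = 0.18925.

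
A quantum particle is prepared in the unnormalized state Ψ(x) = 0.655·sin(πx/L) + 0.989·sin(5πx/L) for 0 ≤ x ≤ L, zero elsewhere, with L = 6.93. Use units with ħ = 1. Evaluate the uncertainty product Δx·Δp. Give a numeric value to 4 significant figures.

Δx = √(⟨x²⟩−⟨x⟩²), Δp = √(⟨p²⟩−⟨p⟩²).
On 0 ≤ x ≤ L (j ≠ l): ∫sin²(jπx/L) dx = L/2, ∫sin(jπx/L)·sin(lπx/L) dx = 0; diagonal moments ∫x·sin²(jπx/L) dx = L²/4, ∫x²·sin²(jπx/L) dx = L³·(1/6 − 1/(4j²π²)); cross terms ∫x·sin(jπx/L)·sin(lπx/L) dx = 0 for j + l even and −4jlL²/(π²(j² − l²)²) for j + l odd, ∫x²·sin(jπx/L)·sin(lπx/L) dx = (−1)^(j+l)·4jlL³/(π²(j² − l²)²); higher powers the same way via product-to-sum and parts. d²/dx² sin(jπx/L) = −(jπ/L)²·sin(jπx/L); on 0 ≤ x ≤ L, ∫sin²(jπx/L) dx = L/2 and ∫sin(jπx/L)·sin(lπx/L) dx = 0 for j ≠ l, so only diagonal terms survive in ∫|Ψ|² and ∫Ψ·Ψ″; ∫Ψ·Ψ′ dx = [Ψ²/2] between the walls = 0.
Normalization: ∫|Ψ|² dx = 4.8758.
⟨x⟩ = 3.4650, ⟨x²⟩ = 15.510 ⇒ Δx = 1.8718.
⟨p⟩ = 0.0000, ⟨p²⟩ = 3.6340 ⇒ Δp = 1.9063.
Δx·Δp = 3.5683.

3.568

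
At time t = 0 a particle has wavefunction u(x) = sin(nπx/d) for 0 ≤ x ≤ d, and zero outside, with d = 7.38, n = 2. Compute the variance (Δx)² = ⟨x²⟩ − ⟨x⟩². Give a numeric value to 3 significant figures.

Compute ⟨x⟩ and ⟨x²⟩ separately, then (Δx)² = ⟨x²⟩ − ⟨x⟩².
With sin²θ = (1 − cos2θ)/2 on 0 ≤ x ≤ d: ∫sin²(nπx/d) dx = d/2, ∫x·sin²(nπx/d) dx = d²/4, ∫x²·sin²(nπx/d) dx = d³·(1/6 − 1/(4n²π²)); higher powers xᵏ the same way, integrating xᵏ·cos(2nπx/d) by parts.
Normalization: ∫|u|² dx = 3.6900.
⟨x⟩ = 3.6900 and ⟨x²⟩ = 17.465.
(Δx)² = 17.465 − (3.6900)² = 3.8489.

3.85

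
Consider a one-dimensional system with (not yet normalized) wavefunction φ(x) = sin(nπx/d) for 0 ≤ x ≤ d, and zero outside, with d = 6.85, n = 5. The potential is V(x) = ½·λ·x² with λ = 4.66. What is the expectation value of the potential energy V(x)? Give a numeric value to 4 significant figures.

⟨V⟩ = ∫ V(x)·|φ|² dx / ∫|φ|² dx.
With sin²θ = (1 − cos2θ)/2 on 0 ≤ x ≤ d: ∫sin²(nπx/d) dx = d/2, ∫x·sin²(nπx/d) dx = d²/4, ∫x²·sin²(nπx/d) dx = d³·(1/6 − 1/(4n²π²)); higher powers xᵏ the same way, integrating xᵏ·cos(2nπx/d) by parts.
State is unnormalized: ∫|φ|² dx = 3.4250, and ∫φ*·V(x)·φ dx = 124.06, so ⟨V⟩ = 124.06 / 3.4250.
⟨V⟩ = 36.222.

36.22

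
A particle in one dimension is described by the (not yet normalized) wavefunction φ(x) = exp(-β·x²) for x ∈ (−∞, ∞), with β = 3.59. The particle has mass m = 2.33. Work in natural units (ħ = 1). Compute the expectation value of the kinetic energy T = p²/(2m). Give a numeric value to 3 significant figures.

0.770

T = −(ħ²/2m) d²/dx², so ⟨T⟩ = −(ħ²/2m) ∫ φ*·φ'' dx / ∫|φ|² dx; with m = 2.33.
Gaussian moments: ∫x^(2j)·e^(−2βx²) dx = (2j−1)!!/(4β)^j · √(π/(2β)), odd powers integrate to 0; here √(π/(2β)) = 0.66147. Derivatives: d/dx e^(−βx²) = −2βx·e^(−βx²), d²/dx² e^(−βx²) = (4β²x² − 2β)·e^(−βx²).
State is unnormalized: ∫|φ|² dx = 0.66147, and ∫φ*·(−ħ²/2m · φ'') dx = 0.50959, so ⟨T⟩ = 0.50959 / 0.66147.
⟨T⟩ = 0.77039.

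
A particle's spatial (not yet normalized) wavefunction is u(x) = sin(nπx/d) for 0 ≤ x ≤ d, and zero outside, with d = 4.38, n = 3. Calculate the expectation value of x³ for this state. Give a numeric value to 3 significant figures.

⟨x³⟩ = ∫ x³·|u|² dx / ∫|u|² dx (integrals over the domain).
With sin²θ = (1 − cos2θ)/2 on 0 ≤ x ≤ d: ∫sin²(nπx/d) dx = d/2, ∫x·sin²(nπx/d) dx = d²/4, ∫x²·sin²(nπx/d) dx = d³·(1/6 − 1/(4n²π²)); higher powers xᵏ the same way, integrating xᵏ·cos(2nπx/d) by parts.
State is unnormalized: ∫|u|² dx = 2.1900, and ∫u*·x³·u dx = 44.451, so ⟨x³⟩ = 44.451 / 2.1900.
⟨x³⟩ = 20.297.

20.3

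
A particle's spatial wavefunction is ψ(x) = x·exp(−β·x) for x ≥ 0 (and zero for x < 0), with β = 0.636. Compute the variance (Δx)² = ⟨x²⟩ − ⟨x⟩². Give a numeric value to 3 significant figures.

1.85

Compute ⟨x⟩ and ⟨x²⟩ separately, then (Δx)² = ⟨x²⟩ − ⟨x⟩².
Every integrand reduces to terms xʲ·e^(−2βx) on [0, ∞); use ∫₀^∞ xʲ·e^(−2βx) dx = j!/(2β)^(j+1).
Normalization: ∫|ψ|² dx = 0.97178.
⟨x⟩ = 2.3585 and ⟨x²⟩ = 7.4166.
(Δx)² = 7.4166 − (2.3585)² = 1.8542.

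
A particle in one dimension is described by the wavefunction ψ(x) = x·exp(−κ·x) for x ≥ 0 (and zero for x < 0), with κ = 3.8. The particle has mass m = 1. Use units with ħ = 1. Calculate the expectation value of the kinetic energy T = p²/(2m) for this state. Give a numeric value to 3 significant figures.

T = −(ħ²/2m) d²/dx², so ⟨T⟩ = −(ħ²/2m) ∫ ψ*·ψ'' dx / ∫|ψ|² dx; with m = 1.
Differentiate x·exp(−κ·x) with the product rule; every integrand then reduces to terms xʲ·e^(−2κx) on [0, ∞), with ∫₀^∞ xʲ·e^(−2κx) dx = j!/(2κ)^(j+1).
State is unnormalized: ∫|ψ|² dx = 0.0045561, and ∫ψ*·(−ħ²/2m · ψ'') dx = 0.032895, so ⟨T⟩ = 0.032895 / 0.0045561.
⟨T⟩ = 7.2200.

7.22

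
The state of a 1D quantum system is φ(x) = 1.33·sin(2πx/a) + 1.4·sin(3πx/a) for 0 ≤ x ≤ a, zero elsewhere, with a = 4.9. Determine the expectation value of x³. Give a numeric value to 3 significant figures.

8.00

⟨x³⟩ = ∫ x³·|φ|² dx / ∫|φ|² dx (integrals over the domain).
On 0 ≤ x ≤ a (j ≠ l): ∫sin²(jπx/a) dx = a/2, ∫sin(jπx/a)·sin(lπx/a) dx = 0; diagonal moments ∫x·sin²(jπx/a) dx = a²/4, ∫x²·sin²(jπx/a) dx = a³·(1/6 − 1/(4j²π²)); cross terms ∫x·sin(jπx/a)·sin(lπx/a) dx = 0 for j + l even and −4jla²/(π²(j² − l²)²) for j + l odd, ∫x²·sin(jπx/a)·sin(lπx/a) dx = (−1)^(j+l)·4jla³/(π²(j² − l²)²); higher powers the same way via product-to-sum and parts.
State is unnormalized: ∫|φ|² dx = 9.1358, and ∫φ*·x³·φ dx = 73.046, so ⟨x³⟩ = 73.046 / 9.1358.
⟨x³⟩ = 7.9956.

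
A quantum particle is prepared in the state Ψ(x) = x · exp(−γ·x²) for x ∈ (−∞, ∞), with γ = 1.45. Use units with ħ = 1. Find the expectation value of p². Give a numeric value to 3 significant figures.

p² Ψ = −ħ² d²Ψ/dx²; ⟨p²⟩ = −ħ² ∫ Ψ*·Ψ'' dx / ∫|Ψ|² dx.
Expand each integrand as polynomial × e^(−2γx²) and use ∫x^(2j)·e^(−2γx²) dx = (2j−1)!!/(4γ)^j · √(π/(2γ)), odd powers → 0; here √(π/(2γ)) = 1.0408. Differentiate with the product rule, d/dx e^(−γx²) = −2γx·e^(−γx²).
State is unnormalized: ∫|Ψ|² dx = 0.17945, and ∫Ψ*·(−ħ² Ψ'') dx = 0.78062, so ⟨p²⟩ = 0.78062 / 0.17945.
⟨p²⟩ = 4.3500.

4.35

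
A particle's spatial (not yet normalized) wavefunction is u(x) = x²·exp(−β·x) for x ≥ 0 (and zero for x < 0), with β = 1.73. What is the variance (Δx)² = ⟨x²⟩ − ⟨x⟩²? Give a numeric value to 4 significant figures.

Compute ⟨x⟩ and ⟨x²⟩ separately, then (Δx)² = ⟨x²⟩ − ⟨x⟩².
Every integrand reduces to terms xʲ·e^(−2βx) on [0, ∞); use ∫₀^∞ xʲ·e^(−2βx) dx = j!/(2β)^(j+1).
Normalization: ∫|u|² dx = 0.048398.
⟨x⟩ = 1.4451 and ⟨x²⟩ = 2.5059.
(Δx)² = 2.5059 − (1.4451)² = 0.41766.

0.4177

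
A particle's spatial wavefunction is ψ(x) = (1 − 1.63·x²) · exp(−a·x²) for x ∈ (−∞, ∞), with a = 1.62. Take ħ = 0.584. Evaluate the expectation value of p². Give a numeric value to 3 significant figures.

1.57

p² ψ = −ħ² d²ψ/dx²; ⟨p²⟩ = −ħ² ∫ ψ*·ψ'' dx / ∫|ψ|² dx.
Expand each integrand as polynomial × e^(−2ax²) and use ∫x^(2j)·e^(−2ax²) dx = (2j−1)!!/(4a)^j · √(π/(2a)), odd powers → 0; here √(π/(2a)) = 0.98470. Differentiate with the product rule, d/dx e^(−ax²) = −2ax·e^(−ax²).
State is unnormalized: ∫|ψ|² dx = 0.67623, and ∫ψ*·(−ħ² ψ'') dx = 1.0587, so ⟨p²⟩ = 1.0587 / 0.67623.
⟨p²⟩ = 1.5657.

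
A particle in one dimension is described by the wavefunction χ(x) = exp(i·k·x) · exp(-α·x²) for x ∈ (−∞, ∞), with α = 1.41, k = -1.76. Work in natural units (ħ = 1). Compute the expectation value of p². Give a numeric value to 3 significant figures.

p² χ = −ħ² d²χ/dx²; ⟨p²⟩ = −ħ² ∫ χ*·χ'' dx / ∫|χ|² dx.
Gaussian moments: ∫x^(2j)·e^(−2αx²) dx = (2j−1)!!/(4α)^j · √(π/(2α)), odd powers integrate to 0; here √(π/(2α)) = 1.0555. Derivatives: χ′ = (ik − 2αx)·χ, χ″ = ((ik − 2αx)² − 2α)·χ; the odd-in-x pieces drop out.
State is unnormalized: ∫|χ|² dx = 1.0555, and ∫χ*·(−ħ² χ'') dx = 4.7577, so ⟨p²⟩ = 4.7577 / 1.0555.
⟨p²⟩ = 4.5076.

4.51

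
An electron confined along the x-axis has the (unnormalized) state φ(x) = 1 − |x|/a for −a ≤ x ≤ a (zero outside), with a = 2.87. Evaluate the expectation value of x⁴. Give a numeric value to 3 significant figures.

1.94

⟨x⁴⟩ = ∫ x⁴·|φ|² dx / ∫|φ|² dx (integrals over the domain).
φ is even, so ∫ over [−a, a] = 2∫₀ᵃ with φ = 1 − x/a there: ∫₀ᵃ (1 − x/a)² dx = a/3, ∫₀ᵃ x²(1 − x/a)² dx = a³/30, ∫₀ᵃ x⁴(1 − x/a)² dx = a⁵/105.
State is unnormalized: ∫|φ|² dx = 1.9133, and ∫φ*·x⁴·φ dx = 3.7089, so ⟨x⁴⟩ = 3.7089 / 1.9133.
⟨x⁴⟩ = 1.9385.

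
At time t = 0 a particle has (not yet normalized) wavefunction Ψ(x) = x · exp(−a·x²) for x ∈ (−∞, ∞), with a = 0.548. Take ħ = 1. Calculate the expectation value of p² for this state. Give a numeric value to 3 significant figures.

p² Ψ = −ħ² d²Ψ/dx²; ⟨p²⟩ = −ħ² ∫ Ψ*·Ψ'' dx / ∫|Ψ|² dx.
Expand each integrand as polynomial × e^(−2ax²) and use ∫x^(2j)·e^(−2ax²) dx = (2j−1)!!/(4a)^j · √(π/(2a)), odd powers → 0; here √(π/(2a)) = 1.6930. Differentiate with the product rule, d/dx e^(−ax²) = −2ax·e^(−ax²).
State is unnormalized: ∫|Ψ|² dx = 0.77238, and ∫Ψ*·(−ħ² Ψ'') dx = 1.2698, so ⟨p²⟩ = 1.2698 / 0.77238.
⟨p²⟩ = 1.6440.

1.64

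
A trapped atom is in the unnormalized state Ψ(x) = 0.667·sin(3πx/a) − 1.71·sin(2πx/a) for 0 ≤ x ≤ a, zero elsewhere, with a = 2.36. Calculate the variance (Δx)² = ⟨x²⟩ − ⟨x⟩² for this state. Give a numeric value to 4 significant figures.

0.3021

Compute ⟨x⟩ and ⟨x²⟩ separately, then (Δx)² = ⟨x²⟩ − ⟨x⟩².
On 0 ≤ x ≤ a (j ≠ l): ∫sin²(jπx/a) dx = a/2, ∫sin(jπx/a)·sin(lπx/a) dx = 0; diagonal moments ∫x·sin²(jπx/a) dx = a²/4, ∫x²·sin²(jπx/a) dx = a³·(1/6 − 1/(4j²π²)); cross terms ∫x·sin(jπx/a)·sin(lπx/a) dx = 0 for j + l even and −4jla²/(π²(j² − l²)²) for j + l odd, ∫x²·sin(jπx/a)·sin(lπx/a) dx = (−1)^(j+l)·4jla³/(π²(j² − l²)²); higher powers the same way via product-to-sum and parts.
Normalization: ∫|Ψ|² dx = 3.9754.
⟨x⟩ = 1.4909 and ⟨x²⟩ = 2.5248.
(Δx)² = 2.5248 − (1.4909)² = 0.30213.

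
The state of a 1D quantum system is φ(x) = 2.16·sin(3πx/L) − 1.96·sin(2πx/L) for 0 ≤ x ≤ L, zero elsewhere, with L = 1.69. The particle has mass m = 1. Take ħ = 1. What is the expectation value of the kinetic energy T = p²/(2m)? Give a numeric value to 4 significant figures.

11.65

T = −(ħ²/2m) d²/dx², so ⟨T⟩ = −(ħ²/2m) ∫ φ*·φ'' dx / ∫|φ|² dx; with m = 1.
d²/dx² sin(jπx/L) = −(jπ/L)²·sin(jπx/L); on 0 ≤ x ≤ L, ∫sin²(jπx/L) dx = L/2 and ∫sin(jπx/L)·sin(lπx/L) dx = 0 for j ≠ l, so only diagonal terms survive in ∫|φ|² and ∫φ·φ″; ∫φ·φ′ dx = [φ²/2] between the walls = 0.
State is unnormalized: ∫|φ|² dx = 7.1886, and ∫φ*·(−ħ²/2m · φ'') dx = 83.741, so ⟨T⟩ = 83.741 / 7.1886.
⟨T⟩ = 11.649.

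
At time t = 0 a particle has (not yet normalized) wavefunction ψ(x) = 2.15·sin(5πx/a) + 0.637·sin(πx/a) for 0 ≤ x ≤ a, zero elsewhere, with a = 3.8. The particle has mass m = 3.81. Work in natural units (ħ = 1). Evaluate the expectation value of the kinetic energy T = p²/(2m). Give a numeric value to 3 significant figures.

2.07

T = −(ħ²/2m) d²/dx², so ⟨T⟩ = −(ħ²/2m) ∫ ψ*·ψ'' dx / ∫|ψ|² dx; with m = 3.81.
d²/dx² sin(jπx/a) = −(jπ/a)²·sin(jπx/a); on 0 ≤ x ≤ a, ∫sin²(jπx/a) dx = a/2 and ∫sin(jπx/a)·sin(lπx/a) dx = 0 for j ≠ l, so only diagonal terms survive in ∫|ψ|² and ∫ψ·ψ″; ∫ψ·ψ′ dx = [ψ²/2] between the walls = 0.
State is unnormalized: ∫|ψ|² dx = 9.5537, and ∫ψ*·(−ħ²/2m · ψ'') dx = 19.764, so ⟨T⟩ = 19.764 / 9.5537.
⟨T⟩ = 2.0687.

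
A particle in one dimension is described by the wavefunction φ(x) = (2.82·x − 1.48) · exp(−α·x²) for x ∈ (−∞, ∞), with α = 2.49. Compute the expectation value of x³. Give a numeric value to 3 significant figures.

-0.0845

⟨x³⟩ = ∫ x³·|φ|² dx / ∫|φ|² dx (integrals over the domain).
Expand each integrand as polynomial × e^(−2αx²) and use ∫x^(2j)·e^(−2αx²) dx = (2j−1)!!/(4α)^j · √(π/(2α)), odd powers → 0; here √(π/(2α)) = 0.79426.
State is unnormalized: ∫|φ|² dx = 2.3739, and ∫φ*·x³·φ dx = -0.20050, so ⟨x³⟩ = -0.20050 / 2.3739.
⟨x³⟩ = -0.084458.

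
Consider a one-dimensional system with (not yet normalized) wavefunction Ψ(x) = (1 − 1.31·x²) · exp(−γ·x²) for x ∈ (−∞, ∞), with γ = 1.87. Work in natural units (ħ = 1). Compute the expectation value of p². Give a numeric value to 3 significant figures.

3.95

p² Ψ = −ħ² d²Ψ/dx²; ⟨p²⟩ = −ħ² ∫ Ψ*·Ψ'' dx / ∫|Ψ|² dx.
Expand each integrand as polynomial × e^(−2γx²) and use ∫x^(2j)·e^(−2γx²) dx = (2j−1)!!/(4γ)^j · √(π/(2γ)), odd powers → 0; here √(π/(2γ)) = 0.91651. Differentiate with the product rule, d/dx e^(−γx²) = −2γx·e^(−γx²).
State is unnormalized: ∫|Ψ|² dx = 0.67982, and ∫Ψ*·(−ħ² Ψ'') dx = 2.6822, so ⟨p²⟩ = 2.6822 / 0.67982.
⟨p²⟩ = 3.9454.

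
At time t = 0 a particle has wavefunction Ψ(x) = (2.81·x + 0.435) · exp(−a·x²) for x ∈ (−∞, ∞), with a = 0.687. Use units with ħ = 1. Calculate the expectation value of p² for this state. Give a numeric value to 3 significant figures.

1.98

p² Ψ = −ħ² d²Ψ/dx²; ⟨p²⟩ = −ħ² ∫ Ψ*·Ψ'' dx / ∫|Ψ|² dx.
Expand each integrand as polynomial × e^(−2ax²) and use ∫x^(2j)·e^(−2ax²) dx = (2j−1)!!/(4a)^j · √(π/(2a)), odd powers → 0; here √(π/(2a)) = 1.5121. Differentiate with the product rule, d/dx e^(−ax²) = −2ax·e^(−ax²).
State is unnormalized: ∫|Ψ|² dx = 4.6310, and ∫Ψ*·(−ħ² Ψ'') dx = 9.1514, so ⟨p²⟩ = 9.1514 / 4.6310.
⟨p²⟩ = 1.9761.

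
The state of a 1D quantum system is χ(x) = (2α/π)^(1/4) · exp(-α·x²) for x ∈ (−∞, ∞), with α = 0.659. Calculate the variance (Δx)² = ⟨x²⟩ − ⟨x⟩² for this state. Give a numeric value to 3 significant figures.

Compute ⟨x⟩ and ⟨x²⟩ separately, then (Δx)² = ⟨x²⟩ − ⟨x⟩².
Gaussian moments: ∫x^(2j)·e^(−2αx²) dx = (2j−1)!!/(4α)^j · √(π/(2α)), odd powers integrate to 0; here √(π/(2α)) = 1.5439.
⟨x⟩ = 0.0000 and ⟨x²⟩ = 0.37936.
(Δx)² = 0.37936 − (0.0000)² = 0.37936.

0.379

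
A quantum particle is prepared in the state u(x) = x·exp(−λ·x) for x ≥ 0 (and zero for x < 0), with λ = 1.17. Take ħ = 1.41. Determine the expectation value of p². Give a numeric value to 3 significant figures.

p² u = −ħ² d²u/dx²; ⟨p²⟩ = −ħ² ∫ u*·u'' dx / ∫|u|² dx.
Differentiate x·exp(−λ·x) with the product rule; every integrand then reduces to terms xʲ·e^(−2λx) on [0, ∞), with ∫₀^∞ xʲ·e^(−2λx) dx = j!/(2λ)^(j+1).
State is unnormalized: ∫|u|² dx = 0.15609, and ∫u*·(−ħ² u'') dx = 0.42481, so ⟨p²⟩ = 0.42481 / 0.15609.
⟨p²⟩ = 2.7215.

2.72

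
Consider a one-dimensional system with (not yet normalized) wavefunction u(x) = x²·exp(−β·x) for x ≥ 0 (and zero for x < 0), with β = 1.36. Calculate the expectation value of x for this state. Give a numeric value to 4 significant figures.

⟨x⟩ = ∫ x·|u|² dx / ∫|u|² dx (integrals over the domain).
Every integrand reduces to terms xʲ·e^(−2βx) on [0, ∞); use ∫₀^∞ xʲ·e^(−2βx) dx = j!/(2β)^(j+1).
State is unnormalized: ∫|u|² dx = 0.16120, and ∫u*·x·u dx = 0.29632, so ⟨x⟩ = 0.29632 / 0.16120.
⟨x⟩ = 1.8382.

1.838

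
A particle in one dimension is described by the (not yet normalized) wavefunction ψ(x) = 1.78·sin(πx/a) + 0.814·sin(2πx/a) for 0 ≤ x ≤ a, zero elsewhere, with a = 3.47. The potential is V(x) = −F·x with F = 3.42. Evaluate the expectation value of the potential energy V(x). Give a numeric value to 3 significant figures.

-4.32

⟨V⟩ = ∫ V(x)·|ψ|² dx / ∫|ψ|² dx.
On 0 ≤ x ≤ a (j ≠ l): ∫sin²(jπx/a) dx = a/2, ∫sin(jπx/a)·sin(lπx/a) dx = 0; diagonal moments ∫x·sin²(jπx/a) dx = a²/4, ∫x²·sin²(jπx/a) dx = a³·(1/6 − 1/(4j²π²)); cross terms ∫x·sin(jπx/a)·sin(lπx/a) dx = 0 for j + l even and −4jla²/(π²(j² − l²)²) for j + l odd, ∫x²·sin(jπx/a)·sin(lπx/a) dx = (−1)^(j+l)·4jla³/(π²(j² − l²)²); higher powers the same way via product-to-sum and parts.
State is unnormalized: ∫|ψ|² dx = 6.6468, and ∫ψ*·V(x)·ψ dx = -28.692, so ⟨V⟩ = -28.692 / 6.6468.
⟨V⟩ = -4.3168.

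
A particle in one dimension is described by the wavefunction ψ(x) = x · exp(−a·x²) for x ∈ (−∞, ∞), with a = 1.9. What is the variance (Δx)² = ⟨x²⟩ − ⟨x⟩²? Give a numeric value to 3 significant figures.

Compute ⟨x⟩ and ⟨x²⟩ separately, then (Δx)² = ⟨x²⟩ − ⟨x⟩².
Expand each integrand as polynomial × e^(−2ax²) and use ∫x^(2j)·e^(−2ax²) dx = (2j−1)!!/(4a)^j · √(π/(2a)), odd powers → 0; here √(π/(2a)) = 0.90925.
Normalization: ∫|ψ|² dx = 0.11964.
⟨x⟩ = 0.0000 and ⟨x²⟩ = 0.39474.
(Δx)² = 0.39474 − (0.0000)² = 0.39474.

0.395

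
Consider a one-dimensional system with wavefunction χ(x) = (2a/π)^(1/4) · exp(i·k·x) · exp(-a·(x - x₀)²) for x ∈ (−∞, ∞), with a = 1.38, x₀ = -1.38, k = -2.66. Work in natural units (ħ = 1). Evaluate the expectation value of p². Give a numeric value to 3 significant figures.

p² χ = −ħ² d²χ/dx²; ⟨p²⟩ = −ħ² ∫ χ*·χ'' dx.
Gaussian moments (u = x − x₀): ∫u^(2j)·e^(−2au²) du = (2j−1)!!/(4a)^j · √(π/(2a)), odd powers integrate to 0; here √(π/(2a)) = 1.0669. Derivatives: χ′ = (ik − 2au)·χ, χ″ = ((ik − 2au)² − 2a)·χ; the odd-in-u pieces drop out.
⟨p²⟩ = 8.4556.

8.46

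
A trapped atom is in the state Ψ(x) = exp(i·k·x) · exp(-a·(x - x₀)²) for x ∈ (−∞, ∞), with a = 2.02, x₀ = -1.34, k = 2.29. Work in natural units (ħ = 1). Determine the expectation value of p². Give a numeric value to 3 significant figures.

7.26

p² Ψ = −ħ² d²Ψ/dx²; ⟨p²⟩ = −ħ² ∫ Ψ*·Ψ'' dx / ∫|Ψ|² dx.
Gaussian moments (u = x − x₀): ∫u^(2j)·e^(−2au²) du = (2j−1)!!/(4a)^j · √(π/(2a)), odd powers integrate to 0; here √(π/(2a)) = 0.88183. Derivatives: Ψ′ = (ik − 2au)·Ψ, Ψ″ = ((ik − 2au)² − 2a)·Ψ; the odd-in-u pieces drop out.
State is unnormalized: ∫|Ψ|² dx = 0.88183, and ∫Ψ*·(−ħ² Ψ'') dx = 6.4057, so ⟨p²⟩ = 6.4057 / 0.88183.
⟨p²⟩ = 7.2641.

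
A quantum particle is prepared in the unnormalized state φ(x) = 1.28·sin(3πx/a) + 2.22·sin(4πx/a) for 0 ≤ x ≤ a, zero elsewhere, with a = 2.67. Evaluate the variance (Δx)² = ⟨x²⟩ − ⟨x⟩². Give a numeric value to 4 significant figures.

0.3567

Compute ⟨x⟩ and ⟨x²⟩ separately, then (Δx)² = ⟨x²⟩ − ⟨x⟩².
On 0 ≤ x ≤ a (j ≠ l): ∫sin²(jπx/a) dx = a/2, ∫sin(jπx/a)·sin(lπx/a) dx = 0; diagonal moments ∫x·sin²(jπx/a) dx = a²/4, ∫x²·sin²(jπx/a) dx = a³·(1/6 − 1/(4j²π²)); cross terms ∫x·sin(jπx/a)·sin(lπx/a) dx = 0 for j + l even and −4jla²/(π²(j² − l²)²) for j + l odd, ∫x²·sin(jπx/a)·sin(lπx/a) dx = (−1)^(j+l)·4jla³/(π²(j² − l²)²); higher powers the same way via product-to-sum and parts.
Normalization: ∫|φ|² dx = 8.7667.
⟨x⟩ = 0.87630 and ⟨x²⟩ = 1.1246.
(Δx)² = 1.1246 − (0.87630)² = 0.35672.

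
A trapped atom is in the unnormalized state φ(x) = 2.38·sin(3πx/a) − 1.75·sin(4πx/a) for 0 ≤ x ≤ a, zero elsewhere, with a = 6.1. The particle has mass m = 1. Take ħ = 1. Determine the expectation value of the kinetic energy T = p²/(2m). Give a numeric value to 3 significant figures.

T = −(ħ²/2m) d²/dx², so ⟨T⟩ = −(ħ²/2m) ∫ φ*·φ'' dx / ∫|φ|² dx; with m = 1.
d²/dx² sin(jπx/a) = −(jπ/a)²·sin(jπx/a); on 0 ≤ x ≤ a, ∫sin²(jπx/a) dx = a/2 and ∫sin(jπx/a)·sin(lπx/a) dx = 0 for j ≠ l, so only diagonal terms survive in ∫|φ|² and ∫φ·φ″; ∫φ·φ′ dx = [φ²/2] between the walls = 0.
State is unnormalized: ∫|φ|² dx = 26.617, and ∫φ*·(−ħ²/2m · φ'') dx = 40.441, so ⟨T⟩ = 40.441 / 26.617.
⟨T⟩ = 1.5194.

1.52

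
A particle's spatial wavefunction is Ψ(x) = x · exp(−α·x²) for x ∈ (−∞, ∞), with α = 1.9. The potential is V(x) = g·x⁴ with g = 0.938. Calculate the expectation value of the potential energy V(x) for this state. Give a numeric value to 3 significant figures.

⟨V⟩ = ∫ V(x)·|Ψ|² dx / ∫|Ψ|² dx.
Expand each integrand as polynomial × e^(−2αx²) and use ∫x^(2j)·e^(−2αx²) dx = (2j−1)!!/(4α)^j · √(π/(2α)), odd powers → 0; here √(π/(2α)) = 0.90925.
State is unnormalized: ∫|Ψ|² dx = 0.11964, and ∫Ψ*·V(x)·Ψ dx = 0.029143, so ⟨V⟩ = 0.029143 / 0.11964.
⟨V⟩ = 0.24359.

0.244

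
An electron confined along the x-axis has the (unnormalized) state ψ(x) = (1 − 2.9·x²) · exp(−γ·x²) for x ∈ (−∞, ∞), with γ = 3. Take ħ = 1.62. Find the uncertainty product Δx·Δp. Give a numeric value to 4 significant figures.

1.051

Δx = √(⟨x²⟩−⟨x⟩²), Δp = √(⟨p²⟩−⟨p⟩²).
Expand each integrand as polynomial × e^(−2γx²) and use ∫x^(2j)·e^(−2γx²) dx = (2j−1)!!/(4γ)^j · √(π/(2γ)), odd powers → 0; here √(π/(2γ)) = 0.72360. Differentiate with the product rule, d/dx e^(−γx²) = −2γx·e^(−γx²).
Normalization: ∫|ψ|² dx = 0.50064.
⟨x⟩ = 0.0000, ⟨x²⟩ = 0.051315 ⇒ Δx = 0.22653.
⟨p⟩ = 0.0000, ⟨p²⟩ = 21.532 ⇒ Δp = 4.6402.
Δx·Δp = 1.0511.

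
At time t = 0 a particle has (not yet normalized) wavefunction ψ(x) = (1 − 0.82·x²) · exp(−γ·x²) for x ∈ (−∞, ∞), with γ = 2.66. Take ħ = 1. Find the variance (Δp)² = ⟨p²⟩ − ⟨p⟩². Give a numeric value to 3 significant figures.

Compute ⟨p⟩ and ⟨p²⟩ separately; (Δp)² = ⟨p²⟩ − ⟨p⟩².
Expand each integrand as polynomial × e^(−2γx²) and use ∫x^(2j)·e^(−2γx²) dx = (2j−1)!!/(4γ)^j · √(π/(2γ)), odd powers → 0; here √(π/(2γ)) = 0.76846. Differentiate with the product rule, d/dx e^(−γx²) = −2γx·e^(−γx²).
Normalization: ∫|ψ|² dx = 0.66370.
⟨p⟩ = 0.0000 and ⟨p²⟩ = 3.6826.
(Δp)² = 3.6826 − (0.0000)² = 3.6826.

3.68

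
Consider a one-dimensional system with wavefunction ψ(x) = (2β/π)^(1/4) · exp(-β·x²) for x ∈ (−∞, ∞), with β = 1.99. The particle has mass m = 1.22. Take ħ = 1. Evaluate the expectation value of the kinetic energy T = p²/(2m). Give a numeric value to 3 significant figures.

0.816

T = −(ħ²/2m) d²/dx², so ⟨T⟩ = −(ħ²/2m) ∫ ψ*·ψ'' dx; with m = 1.22.
Gaussian moments: ∫x^(2j)·e^(−2βx²) dx = (2j−1)!!/(4β)^j · √(π/(2β)), odd powers integrate to 0; here √(π/(2β)) = 0.88845. Derivatives: d/dx e^(−βx²) = −2βx·e^(−βx²), d²/dx² e^(−βx²) = (4β²x² − 2β)·e^(−βx²).
⟨T⟩ = 0.81557.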